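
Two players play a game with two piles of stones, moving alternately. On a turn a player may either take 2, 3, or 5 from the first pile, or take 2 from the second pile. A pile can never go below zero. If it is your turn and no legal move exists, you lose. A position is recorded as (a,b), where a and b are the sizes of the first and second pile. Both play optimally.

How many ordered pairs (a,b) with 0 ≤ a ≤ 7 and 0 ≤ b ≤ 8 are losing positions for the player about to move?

Use the standard recursion: the mover loses at a terminal position; elsewhere, the mover wins exactly when some move hands the opponent an L position.
Every move lowers a or b (never raises either), so fill the grid row by row in increasing a, and left to right within a row: each cell's successors are then already labelled.
      b=0  b=1  b=2  b=3  b=4  b=5  b=6  b=7  b=8
a=0:    L    L    W    W    L    L    W    W    L
a=1:    L    L    W    W    L    L    W    W    L
a=2:    W    W    L    L    W    W    L    L    W
a=3:    W    W    L    L    W    W    L    L    W
a=4:    W    W    W    W    W    W    W    W    W
a=5:    W    W    W    W    W    W    W    W    W
a=6:    W    W    W    W    W    W    W    W    W
a=7:    L    L    W    W    L    L    W    W    L
Cells with no legal move (terminal, hence L): (0,0), (0,1), (1,0), (1,1).
The remaining L cells, each justified by listing all of its moves:
(0,4): the only move is to (0,2)(W), a W ⇒ L
(0,5): the only move is to (0,3)(W), a W ⇒ L
(0,8): the only move is to (0,6)(W), a W ⇒ L
(1,4): the only move is to (1,2)(W), a W ⇒ L
(1,5): the only move is to (1,3)(W), a W ⇒ L
(1,8): the only move is to (1,6)(W), a W ⇒ L
(2,2): moves to (0,2)(W), (2,0)(W); every one is W ⇒ L
(2,3): moves to (0,3)(W), (2,1)(W); every one is W ⇒ L
(2,6): moves to (0,6)(W), (2,4)(W); every one is W ⇒ L
(2,7): moves to (0,7)(W), (2,5)(W); every one is W ⇒ L
(3,2): moves to (1,2)(W), (0,2)(W), (3,0)(W); every one is W ⇒ L
(3,3): moves to (1,3)(W), (0,3)(W), (3,1)(W); every one is W ⇒ L
(3,6): moves to (1,6)(W), (0,6)(W), (3,4)(W); every one is W ⇒ L
(3,7): moves to (1,7)(W), (0,7)(W), (3,5)(W); every one is W ⇒ L
(7,0): moves to (5,0)(W), (4,0)(W), (2,0)(W); every one is W ⇒ L
(7,1): moves to (5,1)(W), (4,1)(W), (2,1)(W); every one is W ⇒ L
(7,4): moves to (5,4)(W), (4,4)(W), (2,4)(W), (7,2)(W); every one is W ⇒ L
(7,5): moves to (5,5)(W), (4,5)(W), (2,5)(W), (7,3)(W); every one is W ⇒ L
(7,8): moves to (5,8)(W), (4,8)(W), (2,8)(W), (7,6)(W); every one is W ⇒ L
Every other cell has at least one move into one of the L cells above, so it is W.
L cells per row: a=0: 5, a=1: 5, a=2: 4, a=3: 4, a=4: 0, a=5: 0, a=6: 0, a=7: 5; total 23.

23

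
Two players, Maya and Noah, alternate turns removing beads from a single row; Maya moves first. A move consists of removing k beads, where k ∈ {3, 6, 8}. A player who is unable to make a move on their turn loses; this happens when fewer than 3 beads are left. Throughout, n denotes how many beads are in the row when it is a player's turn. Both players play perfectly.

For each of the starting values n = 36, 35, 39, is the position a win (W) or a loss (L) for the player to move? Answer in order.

Compute win/loss labels from the base case upward. A position with no move is L. Any other position is W if it can reach an L in one move, else L.
n=0: no move → L
n=1: no move → L
n=2: no move → L
n=3: reaches L-position 0 → W
n=4: reaches L-position 1 → W
n=5: reaches L-position 2 → W
n=6: reaches L-position 0 → W
n=7: reaches L-position 1 → W
n=8: reaches L-position 2 → W
n=9: reaches L-position 1 → W
n=10: reaches L-position 2 → W
n=11: only reaches 8(W), 5(W), 3(W), all W → L
n=12: only reaches 9(W), 6(W), 4(W), all W → L
n=13: only reaches 10(W), 7(W), 5(W), all W → L
n=14: reaches L-position 11 → W
n=15: reaches L-position 12 → W
n=16: reaches L-position 13 → W
n=17: reaches L-position 11 → W
n=18: reaches L-position 12 → W
n=19: reaches L-position 13 → W
n=20: reaches L-position 12 → W
n=21: reaches L-position 13 → W
n=22: only reaches 19(W), 16(W), 14(W), all W → L
n=23: only reaches 20(W), 17(W), 15(W), all W → L
n=24: only reaches 21(W), 18(W), 16(W), all W → L
n=25: reaches L-position 22 → W
n=26: reaches L-position 23 → W
n=27: reaches L-position 24 → W
n=28: reaches L-position 22 → W
n=29: reaches L-position 23 → W
n=30: reaches L-position 24 → W
n=31: reaches L-position 23 → W
n=32: reaches L-position 24 → W
n=33: only reaches 30(W), 27(W), 25(W), all W → L
n=34: only reaches 31(W), 28(W), 26(W), all W → L
n=35: only reaches 32(W), 29(W), 27(W), all W → L
n=36: reaches L-position 33 → W
n=37: reaches L-position 34 → W
n=38: reaches L-position 35 → W
n=39: reaches L-position 33 → W

36: W, 35: L, 39: W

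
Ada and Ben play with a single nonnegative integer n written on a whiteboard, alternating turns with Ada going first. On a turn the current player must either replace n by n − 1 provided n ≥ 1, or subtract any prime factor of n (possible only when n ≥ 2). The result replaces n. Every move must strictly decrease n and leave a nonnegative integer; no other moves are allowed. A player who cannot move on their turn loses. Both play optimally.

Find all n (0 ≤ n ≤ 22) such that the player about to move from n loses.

0, 4, 8, 12, 16, 20

Use the standard recursion: the mover loses at a terminal position; elsewhere, the mover wins exactly when some move hands the opponent an L position.
n=0: no move → L
n=1: W (go to 0, an L position)
n=2: W (go to 0, an L position)
n=3: W (go to 0, an L position)
n=4: L (options 2(W), 3(W) are all W)
n=5: W (go to 0, an L position)
n=6: W (go to 4, an L position)
n=7: W (go to 0, an L position)
n=8: L (options 6(W), 7(W) are all W)
n=9: W (go to 8, an L position)
n=10: W (go to 8, an L position)
n=11: W (go to 0, an L position)
n=12: L (options 9(W), 10(W), 11(W) are all W)
n=13: W (go to 0, an L position)
n=14: W (go to 12, an L position)
n=15: W (go to 12, an L position)
n=16: L (options 14(W), 15(W) are all W)
n=17: W (go to 0, an L position)
n=18: W (go to 16, an L position)
n=19: W (go to 0, an L position)
n=20: L (options 15(W), 18(W), 19(W) are all W)
n=21: W (go to 20, an L position)
n=22: W (go to 20, an L position)
Reading off the rows marked L gives the requested list; there are 6 such values of n.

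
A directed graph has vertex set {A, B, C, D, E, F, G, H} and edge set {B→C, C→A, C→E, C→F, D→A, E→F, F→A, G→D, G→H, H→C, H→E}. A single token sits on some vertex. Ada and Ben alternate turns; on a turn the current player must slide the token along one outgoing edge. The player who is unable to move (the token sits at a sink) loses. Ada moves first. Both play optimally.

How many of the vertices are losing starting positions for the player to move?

Classify positions by backward induction: terminal positions (no move available) are L. From any other position, the mover wins iff some move reaches an L.
Every edge goes from a vertex to one that appears earlier in the order A, F, E, C, D, B, H, G, so processing vertices in that order labels each vertex after all of its successors.
A: no outgoing edge → L
F: reaches L-position A → W
E: only reaches F(W), which is W → L
C: reaches L-position E → W
D: reaches L-position A → W
B: only reaches C(W), which is W → L
H: reaches L-position E → W
G: only reaches H(W), D(W), all W → L
The L vertices are A, B, E, G; that is 4 in all.

4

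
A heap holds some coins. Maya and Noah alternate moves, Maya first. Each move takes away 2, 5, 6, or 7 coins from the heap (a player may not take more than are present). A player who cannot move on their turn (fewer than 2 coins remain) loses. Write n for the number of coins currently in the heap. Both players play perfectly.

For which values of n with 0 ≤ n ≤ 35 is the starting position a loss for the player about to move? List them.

Work bottom-up. With no move the player to move loses. Otherwise the position is W if at least one move leads to an L position for the opponent, and L if every move leads to a W.
n=0: no move → L
n=1: no move → L
n=2: →0(L), so W
n=3: →1(L), so W
n=4: →2(W) only, which is W, so L
n=5: →0(L), so W
n=6: →4(L), so W
n=7: →1(L), so W
n=8: →1(L), so W
n=9: →4(L), so W
n=10: →4(L), so W
n=11: →4(L), so W
n=12: →10(W), 7(W), 6(W), 5(W) — all W, so L
n=13: →11(W), 8(W), 7(W), 6(W) — all W, so L
n=14: →12(L), so W
n=15: →13(L), so W
n=16: →14(W), 11(W), 10(W), 9(W) — all W, so L
n=17: →12(L), so W
n=18: →16(L), so W
n=19: →13(L), so W
n=20: →13(L), so W
n=21: →16(L), so W
n=22: →16(L), so W
n=23: →16(L), so W
n=24: →22(W), 19(W), 18(W), 17(W) — all W, so L
n=25: →23(W), 20(W), 19(W), 18(W) — all W, so L
n=26: →24(L), so W
n=27: →25(L), so W
n=28: →26(W), 23(W), 22(W), 21(W) — all W, so L
n=29: →24(L), so W
n=30: →28(L), so W
n=31: →25(L), so W
n=32: →25(L), so W
n=33: →28(L), so W
n=34: →28(L), so W
n=35: →28(L), so W
Reading off the rows marked L gives the requested list; there are 9 such values of n.

0, 1, 4, 12, 13, 16, 24, 25, 28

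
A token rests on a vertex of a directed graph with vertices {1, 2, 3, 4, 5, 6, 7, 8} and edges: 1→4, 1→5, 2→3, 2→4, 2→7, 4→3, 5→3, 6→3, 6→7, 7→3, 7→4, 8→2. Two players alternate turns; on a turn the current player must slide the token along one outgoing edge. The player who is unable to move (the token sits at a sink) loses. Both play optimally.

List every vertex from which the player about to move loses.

1, 3, 8

Work bottom-up. With no move the player to move loses. Otherwise the position is W if at least one move leads to an L position for the opponent, and L if every move leads to a W.
Every edge goes from a vertex to one that appears earlier in the order 3, 4, 7, 2, 8, 6, 5, 1, so processing vertices in that order labels each vertex after all of its successors.
3: no outgoing edge → L
4: reaches L-position 3 → W
7: reaches L-position 3 → W
2: reaches L-position 3 → W
8: only reaches 2(W), which is W → L
6: reaches L-position 3 → W
5: reaches L-position 3 → W
1: only reaches 5(W), 4(W), all W → L
Reading off the rows marked L gives the requested list; there are 3 such vertices.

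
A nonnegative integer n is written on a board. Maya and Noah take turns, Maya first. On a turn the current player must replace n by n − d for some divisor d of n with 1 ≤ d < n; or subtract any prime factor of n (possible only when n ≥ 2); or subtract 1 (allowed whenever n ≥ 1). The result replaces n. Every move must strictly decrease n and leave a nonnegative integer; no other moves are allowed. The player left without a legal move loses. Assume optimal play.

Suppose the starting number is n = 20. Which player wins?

Noah wins.

Work bottom-up. With no move the player to move loses. Otherwise the position is W if at least one move leads to an L position for the opponent, and L if every move leads to a W.
n=0: no move → L
n=1: reaches L-position 0 → W
n=2: reaches L-position 0 → W
n=3: reaches L-position 0 → W
n=4: only reaches 2(W), 3(W), all W → L
n=5: reaches L-position 0 → W
n=6: reaches L-position 4 → W
n=7: reaches L-position 0 → W
n=8: reaches L-position 4 → W
n=9: only reaches 6(W), 8(W), all W → L
n=10: reaches L-position 9 → W
n=11: reaches L-position 0 → W
n=12: reaches L-position 9 → W
n=13: reaches L-position 0 → W
n=14: only reaches 7(W), 12(W), 13(W), all W → L
n=15: reaches L-position 14 → W
n=16: reaches L-position 14 → W
n=17: reaches L-position 0 → W
n=18: reaches L-position 9 → W
n=19: reaches L-position 0 → W
n=20: only reaches 10(W), 15(W), 16(W), 18(W), 19(W), all W → L
The starting position 20 is L: whatever Maya does, the opponent receives a W position.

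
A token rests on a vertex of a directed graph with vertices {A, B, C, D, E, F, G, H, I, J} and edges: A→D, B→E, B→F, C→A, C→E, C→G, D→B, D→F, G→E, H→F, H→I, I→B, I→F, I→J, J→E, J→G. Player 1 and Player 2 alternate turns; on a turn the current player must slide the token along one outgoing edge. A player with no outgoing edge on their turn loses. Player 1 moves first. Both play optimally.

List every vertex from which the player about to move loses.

A, E, F

Compute win/loss labels from the base case upward. A position with no move is L. Any other position is W if it can reach an L in one move, else L.
Every edge goes from a vertex to one that appears earlier in the order E, F, B, D, G, J, I, H, A, C, so processing vertices in that order labels each vertex after all of its successors.
E: no outgoing edge → L
F: no outgoing edge → L
B: →F(L), so W
D: →F(L), so W
G: →E(L), so W
J: →E(L), so W
I: →F(L), so W
H: →F(L), so W
A: →D(W) only, which is W, so L
C: →A(L), so W
The losing starting vertices are exactly the entries labelled L in this table (3 of them).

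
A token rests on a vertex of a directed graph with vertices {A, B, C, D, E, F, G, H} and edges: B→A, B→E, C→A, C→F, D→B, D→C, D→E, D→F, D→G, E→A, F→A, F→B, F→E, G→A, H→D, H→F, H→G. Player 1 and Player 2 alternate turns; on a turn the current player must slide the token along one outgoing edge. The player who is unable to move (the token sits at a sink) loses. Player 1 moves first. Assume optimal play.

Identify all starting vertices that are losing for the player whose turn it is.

Build the W/L table. Terminal = L. A non-terminal position is W if it has a move to some L; otherwise it is L.
Every edge goes from a vertex to one that appears earlier in the order A, E, B, F, G, C, D, H, so processing vertices in that order labels each vertex after all of its successors.
A: no outgoing edge → L
E: W (go to A, an L position)
B: W (go to A, an L position)
F: W (go to A, an L position)
G: W (go to A, an L position)
C: W (go to A, an L position)
D: L (options C(W), G(W), F(W), B(W), E(W) are all W)
H: W (go to D, an L position)
The losing starting vertices are exactly the entries labelled L in this table (2 of them).

A, D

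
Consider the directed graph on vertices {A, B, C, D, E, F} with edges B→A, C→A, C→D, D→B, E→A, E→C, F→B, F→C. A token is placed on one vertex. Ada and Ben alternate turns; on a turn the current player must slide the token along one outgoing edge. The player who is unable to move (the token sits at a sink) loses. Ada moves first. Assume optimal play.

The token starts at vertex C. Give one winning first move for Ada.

Compute win/loss labels from the base case upward. A position with no move is L. Any other position is W if it can reach an L in one move, else L.
Every edge goes from a vertex to one that appears earlier in the order A, B, D, C, E, F, so processing vertices in that order labels each vertex after all of its successors.
A: no outgoing edge → L
B: can move to A, which is L ⇒ W
D: the only move is to B(W), a W ⇒ L
C: can move to D, which is L ⇒ W
E: can move to A, which is L ⇒ W
F: moves to C(W), B(W); every one is W ⇒ L
From C, the L positions reachable in one move are: D, A. Any move reaching one of these is winning.

Move to D.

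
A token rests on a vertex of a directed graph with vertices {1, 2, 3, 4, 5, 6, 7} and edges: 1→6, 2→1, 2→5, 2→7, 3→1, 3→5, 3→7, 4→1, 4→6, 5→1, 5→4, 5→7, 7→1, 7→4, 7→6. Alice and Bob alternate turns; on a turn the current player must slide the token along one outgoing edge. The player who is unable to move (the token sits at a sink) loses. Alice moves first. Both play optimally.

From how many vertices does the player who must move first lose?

Build the W/L table. Terminal = L. A non-terminal position is W if it has a move to some L; otherwise it is L.
Every edge goes from a vertex to one that appears earlier in the order 6, 1, 4, 7, 5, 2, 3, so processing vertices in that order labels each vertex after all of its successors.
6: no outgoing edge → L
1: can move to 6, which is L ⇒ W
4: can move to 6, which is L ⇒ W
7: can move to 6, which is L ⇒ W
5: moves to 7(W), 4(W), 1(W); every one is W ⇒ L
2: can move to 5, which is L ⇒ W
3: can move to 5, which is L ⇒ W
The L vertices are 5, 6; that is 2 in all.

2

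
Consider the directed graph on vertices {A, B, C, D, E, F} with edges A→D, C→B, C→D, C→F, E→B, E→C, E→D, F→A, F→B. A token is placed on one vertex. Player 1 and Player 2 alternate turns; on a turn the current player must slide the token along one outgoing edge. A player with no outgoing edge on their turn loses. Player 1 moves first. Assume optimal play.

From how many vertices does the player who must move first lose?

Label each position W (a win for the player to move) or L (a loss). A position with no legal move is L; any other position is W exactly when some move reaches an L, and L when every move reaches a W.
Every edge goes from a vertex to one that appears earlier in the order B, D, A, F, C, E, so processing vertices in that order labels each vertex after all of its successors.
B: no outgoing edge → L
D: no outgoing edge → L
A: reaches L-position D → W
F: reaches L-position B → W
C: reaches L-position D → W
E: reaches L-position D → W
The L vertices are B, D; that is 2 in all.

2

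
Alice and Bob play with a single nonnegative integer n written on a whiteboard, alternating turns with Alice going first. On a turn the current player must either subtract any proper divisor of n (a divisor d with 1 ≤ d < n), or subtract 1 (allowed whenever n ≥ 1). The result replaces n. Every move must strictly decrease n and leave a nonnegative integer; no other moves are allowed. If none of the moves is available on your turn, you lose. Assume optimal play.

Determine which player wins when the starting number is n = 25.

Classify positions by backward induction: terminal positions (no move available) are L. From any other position, the mover wins iff some move reaches an L.
n=0: no move → L
n=1: reaches L-position 0 → W
n=2: only reaches 1(W), which is W → L
n=3: reaches L-position 2 → W
n=4: reaches L-position 2 → W
n=5: only reaches 4(W), which is W → L
n=6: reaches L-position 5 → W
n=7: only reaches 6(W), which is W → L
n=8: reaches L-position 7 → W
n=9: only reaches 6(W), 8(W), all W → L
n=10: reaches L-position 5 → W
n=11: only reaches 10(W), which is W → L
n=12: reaches L-position 9 → W
n=13: only reaches 12(W), which is W → L
n=14: reaches L-position 7 → W
n=15: only reaches 10(W), 12(W), 14(W), all W → L
n=16: reaches L-position 15 → W
n=17: only reaches 16(W), which is W → L
n=18: reaches L-position 9 → W
n=19: only reaches 18(W), which is W → L
n=20: reaches L-position 15 → W
n=21: only reaches 14(W), 18(W), 20(W), all W → L
n=22: reaches L-position 11 → W
n=23: only reaches 22(W), which is W → L
n=24: reaches L-position 21 → W
n=25: only reaches 20(W), 24(W), all W → L
The starting position 25 is L: whatever Alice does, the opponent receives a W position.

Bob wins.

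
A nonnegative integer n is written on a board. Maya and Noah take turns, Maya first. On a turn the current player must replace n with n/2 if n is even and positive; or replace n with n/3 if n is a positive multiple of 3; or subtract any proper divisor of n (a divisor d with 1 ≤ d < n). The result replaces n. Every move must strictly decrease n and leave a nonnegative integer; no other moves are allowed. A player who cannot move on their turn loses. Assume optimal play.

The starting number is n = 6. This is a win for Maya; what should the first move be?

Move to 4.

Classify positions by backward induction: terminal positions (no move available) are L. From any other position, the mover wins iff some move reaches an L.
n=0: no move → L
n=1: no move → L
n=2: W (go to 1, an L position)
n=3: W (go to 1, an L position)
n=4: L (options 2(W), 3(W) are all W)
n=5: W (go to 4, an L position)
n=6: W (go to 4, an L position)
From 6, the L positions reachable in one move are: 4.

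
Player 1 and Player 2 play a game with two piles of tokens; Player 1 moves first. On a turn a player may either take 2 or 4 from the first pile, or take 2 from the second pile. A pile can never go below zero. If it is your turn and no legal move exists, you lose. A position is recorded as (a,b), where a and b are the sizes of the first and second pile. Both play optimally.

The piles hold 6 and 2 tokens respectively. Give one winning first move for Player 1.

Positions with no move are L. A position that does have a move is losing for the player to move precisely when every available move leads to a winning position for the opponent. Fill in the labels:
No move ever increases a pile, so every position that can arise here has a ≤ 6 and b ≤ 2; it is enough to label the cells with 0 ≤ a ≤ 6 and 0 ≤ b ≤ 2.
Every move lowers a or b (never raises either), so fill the grid row by row in increasing a, and left to right within a row: each cell's successors are then already labelled.
      b=0  b=1  b=2
a=0:    L    L    W
a=1:    L    L    W
a=2:    W    W    L
a=3:    W    W    L
a=4:    W    W    W
a=5:    W    W    W
a=6:    L    L    W
Cells with no legal move (terminal, hence L): (0,0), (0,1), (1,0), (1,1).
The remaining L cells, each justified by listing all of its moves:
(2,2): moves to (0,2)(W), (2,0)(W); every one is W ⇒ L
(3,2): moves to (1,2)(W), (3,0)(W); every one is W ⇒ L
(6,0): moves to (4,0)(W), (2,0)(W); every one is W ⇒ L
(6,1): moves to (4,1)(W), (2,1)(W); every one is W ⇒ L
Every other cell has at least one move into one of the L cells above, so it is W.
From (6,2), the L positions reachable in one move are: (2,2), (6,0). Any move reaching one of these is winning.

Move to (2,2).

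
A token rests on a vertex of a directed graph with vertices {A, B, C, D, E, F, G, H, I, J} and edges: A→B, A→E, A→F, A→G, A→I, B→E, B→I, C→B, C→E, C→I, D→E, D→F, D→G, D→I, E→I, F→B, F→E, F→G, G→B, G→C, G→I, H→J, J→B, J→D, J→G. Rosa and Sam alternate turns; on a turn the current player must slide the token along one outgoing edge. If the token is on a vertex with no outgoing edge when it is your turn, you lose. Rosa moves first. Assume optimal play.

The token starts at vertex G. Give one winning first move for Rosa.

Move to I.

Classify positions by backward induction: terminal positions (no move available) are L. From any other position, the mover wins iff some move reaches an L.
Every edge goes from a vertex to one that appears earlier in the order I, E, B, C, G, F, D, A, J, H, so processing vertices in that order labels each vertex after all of its successors.
I: no outgoing edge → L
E: W (go to I, an L position)
B: W (go to I, an L position)
C: W (go to I, an L position)
G: W (go to I, an L position)
F: L (options G(W), B(W), E(W) are all W)
D: W (go to F, an L position)
A: W (go to F, an L position)
J: L (options D(W), G(W), B(W) are all W)
H: W (go to J, an L position)
From G, the L positions reachable in one move are: I.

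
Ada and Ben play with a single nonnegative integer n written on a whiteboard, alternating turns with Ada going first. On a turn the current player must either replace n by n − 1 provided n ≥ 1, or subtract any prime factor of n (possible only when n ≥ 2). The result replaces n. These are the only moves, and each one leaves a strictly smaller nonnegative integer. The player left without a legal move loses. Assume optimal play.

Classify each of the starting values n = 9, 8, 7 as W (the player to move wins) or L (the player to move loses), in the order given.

9: W, 8: L, 7: W

Build the W/L table. Terminal = L. A non-terminal position is W if it has a move to some L; otherwise it is L.
n=0: no move → L
n=1: can move to 0, which is L ⇒ W
n=2: can move to 0, which is L ⇒ W
n=3: can move to 0, which is L ⇒ W
n=4: moves to 2(W), 3(W); every one is W ⇒ L
n=5: can move to 0, which is L ⇒ W
n=6: can move to 4, which is L ⇒ W
n=7: can move to 0, which is L ⇒ W
n=8: moves to 6(W), 7(W); every one is W ⇒ L
n=9: can move to 8, which is L ⇒ W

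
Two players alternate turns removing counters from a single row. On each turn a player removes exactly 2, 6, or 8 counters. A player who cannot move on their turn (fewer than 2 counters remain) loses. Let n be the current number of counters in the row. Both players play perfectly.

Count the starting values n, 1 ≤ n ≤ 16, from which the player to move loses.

5

Positions with no move are L. A position that does have a move is losing for the player to move precisely when every available move leads to a winning position for the opponent. Fill in the labels:
n=0: no move → L
n=1: no move → L
n=2: W (go to 0, an L position)
n=3: W (go to 1, an L position)
n=4: L (sole option 2(W) is W)
n=5: L (sole option 3(W) is W)
n=6: W (go to 4, an L position)
n=7: W (go to 5, an L position)
n=8: W (go to 0, an L position)
n=9: W (go to 1, an L position)
n=10: W (go to 4, an L position)
n=11: W (go to 5, an L position)
n=12: W (go to 4, an L position)
n=13: W (go to 5, an L position)
n=14: L (options 12(W), 8(W), 6(W) are all W)
n=15: L (options 13(W), 9(W), 7(W) are all W)
n=16: W (go to 14, an L position)
L entries with 1 ≤ n ≤ 16 (n=0 is outside the asked range and is not counted): n = 1, 4, 5, 14, 15; that makes 5.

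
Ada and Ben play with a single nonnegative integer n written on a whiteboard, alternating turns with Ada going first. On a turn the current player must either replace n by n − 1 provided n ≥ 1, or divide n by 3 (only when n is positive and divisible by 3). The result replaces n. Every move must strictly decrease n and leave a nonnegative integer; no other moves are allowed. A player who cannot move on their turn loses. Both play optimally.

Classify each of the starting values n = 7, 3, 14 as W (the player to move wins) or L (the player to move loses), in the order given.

7: L, 3: W, 14: W

Label each position W (a win for the player to move) or L (a loss). A position with no legal move is L; any other position is W exactly when some move reaches an L, and L when every move reaches a W.
n=0: no move → L
n=1: reaches L-position 0 → W
n=2: only reaches 1(W), which is W → L
n=3: reaches L-position 2 → W
n=4: only reaches 3(W), which is W → L
n=5: reaches L-position 4 → W
n=6: reaches L-position 2 → W
n=7: only reaches 6(W), which is W → L
n=8: reaches L-position 7 → W
n=9: only reaches 3(W), 8(W), all W → L
n=10: reaches L-position 9 → W
n=11: only reaches 10(W), which is W → L
n=12: reaches L-position 4 → W
n=13: only reaches 12(W), which is W → L
n=14: reaches L-position 13 → W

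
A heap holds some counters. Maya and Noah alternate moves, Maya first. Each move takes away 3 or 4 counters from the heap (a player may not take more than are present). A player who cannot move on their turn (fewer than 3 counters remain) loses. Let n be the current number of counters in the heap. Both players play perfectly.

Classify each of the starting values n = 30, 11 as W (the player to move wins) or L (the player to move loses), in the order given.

30: L, 11: W

Label each position W (a win for the player to move) or L (a loss). A position with no legal move is L; any other position is W exactly when some move reaches an L, and L when every move reaches a W.
n=0: no move → L
n=1: no move → L
n=2: no move → L
n=3: W (go to 0, an L position)
n=4: W (go to 1, an L position)
n=5: W (go to 2, an L position)
n=6: W (go to 2, an L position)
n=7: L (options 4(W), 3(W) are all W)
n=8: L (options 5(W), 4(W) are all W)
n=9: L (options 6(W), 5(W) are all W)
n=10: W (go to 7, an L position)
n=11: W (go to 8, an L position)
n=12: W (go to 9, an L position)
n=13: W (go to 9, an L position)
n=14: L (options 11(W), 10(W) are all W)
n=15: L (options 12(W), 11(W) are all W)
n=16: L (options 13(W), 12(W) are all W)
n=17: W (go to 14, an L position)
n=18: W (go to 15, an L position)
n=19: W (go to 16, an L position)
n=20: W (go to 16, an L position)
n=21: L (options 18(W), 17(W) are all W)
n=22: L (options 19(W), 18(W) are all W)
n=23: L (options 20(W), 19(W) are all W)
n=24: W (go to 21, an L position)
n=25: W (go to 22, an L position)
n=26: W (go to 23, an L position)
n=27: W (go to 23, an L position)
n=28: L (options 25(W), 24(W) are all W)
n=29: L (options 26(W), 25(W) are all W)
n=30: L (options 27(W), 26(W) are all W)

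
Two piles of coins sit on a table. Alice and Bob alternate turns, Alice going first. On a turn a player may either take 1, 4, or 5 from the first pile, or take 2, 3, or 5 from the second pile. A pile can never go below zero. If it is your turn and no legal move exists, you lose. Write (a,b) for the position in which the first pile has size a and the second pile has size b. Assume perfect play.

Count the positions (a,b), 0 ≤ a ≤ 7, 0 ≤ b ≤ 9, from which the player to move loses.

20

Label each position W (a win for the player to move) or L (a loss). A position with no legal move is L; any other position is W exactly when some move reaches an L, and L when every move reaches a W.
Every move lowers a or b (never raises either), so fill the grid row by row in increasing a, and left to right within a row: each cell's successors are then already labelled.
      b=0  b=1  b=2  b=3  b=4  b=5  b=6  b=7  b=8  b=9
a=0:    L    L    W    W    W    W    W    L    L    W
a=1:    W    W    L    L    W    W    W    W    W    L
a=2:    L    L    W    W    W    W    W    L    L    W
a=3:    W    W    L    L    W    W    W    W    W    L
a=4:    W    W    W    W    L    L    W    W    W    W
a=5:    W    W    W    W    W    W    L    W    W    W
a=6:    W    W    W    W    L    L    W    W    W    W
a=7:    W    W    W    W    W    W    L    W    W    W
Cells with no legal move (terminal, hence L): (0,0), (0,1).
The remaining L cells, each justified by listing all of its moves:
(0,7): L (options (0,5)(W), (0,4)(W), (0,2)(W) are all W)
(0,8): L (options (0,6)(W), (0,5)(W), (0,3)(W) are all W)
(1,2): L (options (0,2)(W), (1,0)(W) are all W)
(1,3): L (options (0,3)(W), (1,1)(W), (1,0)(W) are all W)
(1,9): L (options (0,9)(W), (1,7)(W), (1,6)(W), (1,4)(W) are all W)
(2,0): L (sole option (1,0)(W) is W)
(2,1): L (sole option (1,1)(W) is W)
(2,7): L (options (1,7)(W), (2,5)(W), (2,4)(W), (2,2)(W) are all W)
(2,8): L (options (1,8)(W), (2,6)(W), (2,5)(W), (2,3)(W) are all W)
(3,2): L (options (2,2)(W), (3,0)(W) are all W)
(3,3): L (options (2,3)(W), (3,1)(W), (3,0)(W) are all W)
(3,9): L (options (2,9)(W), (3,7)(W), (3,6)(W), (3,4)(W) are all W)
(4,4): L (options (3,4)(W), (0,4)(W), (4,2)(W), (4,1)(W) are all W)
(4,5): L (options (3,5)(W), (0,5)(W), (4,3)(W), (4,2)(W), (4,0)(W) are all W)
(5,6): L (options (4,6)(W), (1,6)(W), (0,6)(W), (5,4)(W), (5,3)(W), (5,1)(W) are all W)
(6,4): L (options (5,4)(W), (2,4)(W), (1,4)(W), (6,2)(W), (6,1)(W) are all W)
(6,5): L (options (5,5)(W), (2,5)(W), (1,5)(W), (6,3)(W), (6,2)(W), (6,0)(W) are all W)
(7,6): L (options (6,6)(W), (3,6)(W), (2,6)(W), (7,4)(W), (7,3)(W), (7,1)(W) are all W)
Every other cell has at least one move into one of the L cells above, so it is W.
L cells per row: a=0: 4, a=1: 3, a=2: 4, a=3: 3, a=4: 2, a=5: 1, a=6: 2, a=7: 1; total 20.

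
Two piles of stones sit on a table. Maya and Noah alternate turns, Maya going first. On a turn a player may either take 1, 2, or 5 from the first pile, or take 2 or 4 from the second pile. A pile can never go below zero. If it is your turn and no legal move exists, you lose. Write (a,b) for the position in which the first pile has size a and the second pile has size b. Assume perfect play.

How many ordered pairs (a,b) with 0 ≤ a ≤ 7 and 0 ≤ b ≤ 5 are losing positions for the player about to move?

16

Build the W/L table. Terminal = L. A non-terminal position is W if it has a move to some L; otherwise it is L.
Every move lowers a or b (never raises either), so fill the grid row by row in increasing a, and left to right within a row: each cell's successors are then already labelled.
      b=0  b=1  b=2  b=3  b=4  b=5
a=0:    L    L    W    W    W    W
a=1:    W    W    L    L    W    W
a=2:    W    W    W    W    L    L
a=3:    L    L    W    W    W    W
a=4:    W    W    L    L    W    W
a=5:    W    W    W    W    L    L
a=6:    L    L    W    W    W    W
a=7:    W    W    L    L    W    W
Cells with no legal move (terminal, hence L): (0,0), (0,1).
The remaining L cells, each justified by listing all of its moves:
(1,2): moves to (0,2)(W), (1,0)(W); every one is W ⇒ L
(1,3): moves to (0,3)(W), (1,1)(W); every one is W ⇒ L
(2,4): moves to (1,4)(W), (0,4)(W), (2,2)(W), (2,0)(W); every one is W ⇒ L
(2,5): moves to (1,5)(W), (0,5)(W), (2,3)(W), (2,1)(W); every one is W ⇒ L
(3,0): moves to (2,0)(W), (1,0)(W); every one is W ⇒ L
(3,1): moves to (2,1)(W), (1,1)(W); every one is W ⇒ L
(4,2): moves to (3,2)(W), (2,2)(W), (4,0)(W); every one is W ⇒ L
(4,3): moves to (3,3)(W), (2,3)(W), (4,1)(W); every one is W ⇒ L
(5,4): moves to (4,4)(W), (3,4)(W), (0,4)(W), (5,2)(W), (5,0)(W); every one is W ⇒ L
(5,5): moves to (4,5)(W), (3,5)(W), (0,5)(W), (5,3)(W), (5,1)(W); every one is W ⇒ L
(6,0): moves to (5,0)(W), (4,0)(W), (1,0)(W); every one is W ⇒ L
(6,1): moves to (5,1)(W), (4,1)(W), (1,1)(W); every one is W ⇒ L
(7,2): moves to (6,2)(W), (5,2)(W), (2,2)(W), (7,0)(W); every one is W ⇒ L
(7,3): moves to (6,3)(W), (5,3)(W), (2,3)(W), (7,1)(W); every one is W ⇒ L
Every other cell has at least one move into one of the L cells above, so it is W.
L cells per row: a=0: 2, a=1: 2, a=2: 2, a=3: 2, a=4: 2, a=5: 2, a=6: 2, a=7: 2; total 16.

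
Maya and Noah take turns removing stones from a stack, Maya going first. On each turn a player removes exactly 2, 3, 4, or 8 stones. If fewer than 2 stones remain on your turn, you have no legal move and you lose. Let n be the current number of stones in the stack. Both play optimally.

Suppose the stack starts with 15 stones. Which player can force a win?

Maya wins.

Positions with no move are L. A position that does have a move is losing for the player to move precisely when every available move leads to a winning position for the opponent. Fill in the labels:
n=0: no move → L
n=1: no move → L
n=2: reaches L-position 0 → W
n=3: reaches L-position 1 → W
n=4: reaches L-position 1 → W
n=5: reaches L-position 1 → W
n=6: only reaches 4(W), 3(W), 2(W), all W → L
n=7: only reaches 5(W), 4(W), 3(W), all W → L
n=8: reaches L-position 6 → W
n=9: reaches L-position 7 → W
n=10: reaches L-position 7 → W
n=11: reaches L-position 7 → W
n=12: only reaches 10(W), 9(W), 8(W), 4(W), all W → L
n=13: only reaches 11(W), 10(W), 9(W), 5(W), all W → L
n=14: reaches L-position 12 → W
n=15: reaches L-position 13 → W
From 15 Maya can remove 2, leaving 13, reaching an L position.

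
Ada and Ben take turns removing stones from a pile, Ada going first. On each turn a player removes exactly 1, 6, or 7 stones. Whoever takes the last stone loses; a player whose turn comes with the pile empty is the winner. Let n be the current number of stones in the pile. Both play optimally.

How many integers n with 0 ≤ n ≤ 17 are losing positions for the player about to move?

6

Build the W/L table. Terminal = W. A non-terminal position is W if it has a move to some L; otherwise it is L.
n=0: no move; the opponent has just taken the last stone and therefore loses → W
n=1: L (sole option 0(W) is W)
n=2: W (go to 1, an L position)
n=3: L (sole option 2(W) is W)
n=4: W (go to 3, an L position)
n=5: L (sole option 4(W) is W)
n=6: W (go to 5, an L position)
n=7: W (go to 1, an L position)
n=8: W (go to 1, an L position)
n=9: W (go to 3, an L position)
n=10: W (go to 3, an L position)
n=11: W (go to 5, an L position)
n=12: W (go to 5, an L position)
n=13: L (options 12(W), 7(W), 6(W) are all W)
n=14: W (go to 13, an L position)
n=15: L (options 14(W), 9(W), 8(W) are all W)
n=16: W (go to 15, an L position)
n=17: L (options 16(W), 11(W), 10(W) are all W)
L entries with 0 ≤ n ≤ 17: n = 1, 3, 5, 13, 15, 17; that makes 6.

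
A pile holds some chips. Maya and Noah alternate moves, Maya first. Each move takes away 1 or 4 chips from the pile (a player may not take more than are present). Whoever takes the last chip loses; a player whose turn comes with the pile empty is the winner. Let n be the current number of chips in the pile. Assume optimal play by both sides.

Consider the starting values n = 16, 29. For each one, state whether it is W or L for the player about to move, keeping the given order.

Positions with no move are W. A position that does have a move is losing for the player to move precisely when every available move leads to a winning position for the opponent. Fill in the labels:
n=0: no move; the opponent has just taken the last chip and therefore loses → W
n=1: the only move is to 0(W), a W ⇒ L
n=2: can move to 1, which is L ⇒ W
n=3: the only move is to 2(W), a W ⇒ L
n=4: can move to 3, which is L ⇒ W
n=5: can move to 1, which is L ⇒ W
n=6: moves to 5(W), 2(W); every one is W ⇒ L
n=7: can move to 6, which is L ⇒ W
n=8: moves to 7(W), 4(W); every one is W ⇒ L
n=9: can move to 8, which is L ⇒ W
n=10: can move to 6, which is L ⇒ W
n=11: moves to 10(W), 7(W); every one is W ⇒ L
n=12: can move to 11, which is L ⇒ W
n=13: moves to 12(W), 9(W); every one is W ⇒ L
n=14: can move to 13, which is L ⇒ W
n=15: can move to 11, which is L ⇒ W
n=16: moves to 15(W), 12(W); every one is W ⇒ L
n=17: can move to 16, which is L ⇒ W
n=18: moves to 17(W), 14(W); every one is W ⇒ L
n=19: can move to 18, which is L ⇒ W
n=20: can move to 16, which is L ⇒ W
n=21: moves to 20(W), 17(W); every one is W ⇒ L
n=22: can move to 21, which is L ⇒ W
n=23: moves to 22(W), 19(W); every one is W ⇒ L
n=24: can move to 23, which is L ⇒ W
n=25: can move to 21, which is L ⇒ W
n=26: moves to 25(W), 22(W); every one is W ⇒ L
n=27: can move to 26, which is L ⇒ W
n=28: moves to 27(W), 24(W); every one is W ⇒ L
n=29: can move to 28, which is L ⇒ W

16: L, 29: W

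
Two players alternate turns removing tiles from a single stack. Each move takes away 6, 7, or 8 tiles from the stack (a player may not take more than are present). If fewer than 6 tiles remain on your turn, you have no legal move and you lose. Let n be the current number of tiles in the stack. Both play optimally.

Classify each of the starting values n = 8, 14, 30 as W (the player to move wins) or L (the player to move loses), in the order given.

Positions with no move are L. A position that does have a move is losing for the player to move precisely when every available move leads to a winning position for the opponent. Fill in the labels:
n=0: no move → L
n=1: no move → L
n=2: no move → L
n=3: no move → L
n=4: no move → L
n=5: no move → L
n=6: →0(L), so W
n=7: →1(L), so W
n=8: →2(L), so W
n=9: →3(L), so W
n=10: →4(L), so W
n=11: →5(L), so W
n=12: →5(L), so W
n=13: →5(L), so W
n=14: →8(W), 7(W), 6(W) — all W, so L
n=15: →9(W), 8(W), 7(W) — all W, so L
n=16: →10(W), 9(W), 8(W) — all W, so L
n=17: →11(W), 10(W), 9(W) — all W, so L
n=18: →12(W), 11(W), 10(W) — all W, so L
n=19: →13(W), 12(W), 11(W) — all W, so L
n=20: →14(L), so W
n=21: →15(L), so W
n=22: →16(L), so W
n=23: →17(L), so W
n=24: →18(L), so W
n=25: →19(L), so W
n=26: →19(L), so W
n=27: →19(L), so W
n=28: →22(W), 21(W), 20(W) — all W, so L
n=29: →23(W), 22(W), 21(W) — all W, so L
n=30: →24(W), 23(W), 22(W) — all W, so L

8: W, 14: L, 30: L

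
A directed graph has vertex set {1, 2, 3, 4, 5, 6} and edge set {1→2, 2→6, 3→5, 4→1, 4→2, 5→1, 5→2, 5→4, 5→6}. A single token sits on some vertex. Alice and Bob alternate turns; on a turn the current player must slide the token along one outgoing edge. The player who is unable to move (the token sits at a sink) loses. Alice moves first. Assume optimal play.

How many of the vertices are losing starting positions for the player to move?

3

Positions with no move are L. A position that does have a move is losing for the player to move precisely when every available move leads to a winning position for the opponent. Fill in the labels:
Every edge goes from a vertex to one that appears earlier in the order 6, 2, 1, 4, 5, 3, so processing vertices in that order labels each vertex after all of its successors.
6: no outgoing edge → L
2: can move to 6, which is L ⇒ W
1: the only move is to 2(W), a W ⇒ L
4: can move to 1, which is L ⇒ W
5: can move to 1, which is L ⇒ W
3: the only move is to 5(W), a W ⇒ L
The L vertices are 1, 3, 6; that is 3 in all.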